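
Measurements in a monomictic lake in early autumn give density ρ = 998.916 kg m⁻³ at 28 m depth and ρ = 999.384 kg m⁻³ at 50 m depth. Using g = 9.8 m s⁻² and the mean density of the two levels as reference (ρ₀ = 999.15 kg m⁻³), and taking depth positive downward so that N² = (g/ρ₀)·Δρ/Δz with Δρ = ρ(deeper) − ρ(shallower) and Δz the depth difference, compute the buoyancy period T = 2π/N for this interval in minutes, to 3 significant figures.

7.25 min

Δρ = 999.384 − 998.916 = 0.468 kg m⁻³ over Δz = 50 − 28 = 22 m.
N² = (9.8/999.15) × (0.468/22) = 2.0865 × 10⁻⁴ s⁻².
N = √(2.0865 × 10⁻⁴) = 0.014445 rad s⁻¹, so T = 2π/N = 434.97 s = 7.2495 min ≈ 7.25 min.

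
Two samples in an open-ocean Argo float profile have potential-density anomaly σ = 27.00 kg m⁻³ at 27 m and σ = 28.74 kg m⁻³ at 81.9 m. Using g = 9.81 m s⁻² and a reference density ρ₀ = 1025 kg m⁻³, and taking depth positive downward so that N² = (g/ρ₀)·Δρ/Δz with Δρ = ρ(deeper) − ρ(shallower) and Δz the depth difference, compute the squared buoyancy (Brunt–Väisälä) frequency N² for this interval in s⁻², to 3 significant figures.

3.03 × 10⁻⁴ s⁻²

Δρ = 1028.74 − 1027.00 = 1.74 kg m⁻³ over Δz = 81.9 − 27 = 54.9 m.
N² = (9.81/1025) × (1.74/54.9) = 3.0333 × 10⁻⁴ s⁻² ≈ 3.03 × 10⁻⁴ s⁻².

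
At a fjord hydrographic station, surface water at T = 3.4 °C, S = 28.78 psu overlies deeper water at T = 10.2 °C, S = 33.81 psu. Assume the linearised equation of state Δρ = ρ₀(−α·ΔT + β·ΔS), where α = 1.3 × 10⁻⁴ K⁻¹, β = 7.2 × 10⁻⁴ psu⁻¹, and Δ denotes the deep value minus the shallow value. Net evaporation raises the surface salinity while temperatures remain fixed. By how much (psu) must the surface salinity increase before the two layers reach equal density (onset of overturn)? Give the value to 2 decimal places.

3.80 psu

Neutral buoyancy requires −α(T_deep − T_surf) + β(S_deep − S_surf′) = 0.
S_surf′ = S_deep − (α/β)·ΔT = 33.81 − (1.3 × 10⁻⁴/7.2 × 10⁻⁴)·(+6.8) = 32.5822 psu.
Increase required: 32.5822 − 28.78 = 3.8022 psu.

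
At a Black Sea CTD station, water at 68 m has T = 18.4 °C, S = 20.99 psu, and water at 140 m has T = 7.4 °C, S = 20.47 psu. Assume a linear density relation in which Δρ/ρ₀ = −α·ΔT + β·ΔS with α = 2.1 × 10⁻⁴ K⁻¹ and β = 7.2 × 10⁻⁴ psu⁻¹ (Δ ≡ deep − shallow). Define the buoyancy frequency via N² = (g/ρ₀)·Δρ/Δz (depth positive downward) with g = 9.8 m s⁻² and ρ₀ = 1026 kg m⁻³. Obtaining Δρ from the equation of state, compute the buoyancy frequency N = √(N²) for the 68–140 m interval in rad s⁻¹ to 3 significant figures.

0.0162 rad s⁻¹

ΔT = -11.0 K, ΔS = -0.52 psu (deep − shallow).
Δρ/ρ₀ = −αΔT + βΔS = 2.31 × 10⁻³ − 3.744 × 10⁻⁴ = 1.9356 × 10⁻³, so Δρ ≈ 1.986 kg m⁻³.
N² = (g/ρ₀)·Δρ/Δz = g·(Δρ/ρ₀)/Δz = 9.8 × 1.9356 × 10⁻³ / 72 = 2.6346 × 10⁻⁴ s⁻².
N = √(2.6346 × 10⁻⁴) = 0.016231 rad s⁻¹ ≈ 0.0162 rad s⁻¹.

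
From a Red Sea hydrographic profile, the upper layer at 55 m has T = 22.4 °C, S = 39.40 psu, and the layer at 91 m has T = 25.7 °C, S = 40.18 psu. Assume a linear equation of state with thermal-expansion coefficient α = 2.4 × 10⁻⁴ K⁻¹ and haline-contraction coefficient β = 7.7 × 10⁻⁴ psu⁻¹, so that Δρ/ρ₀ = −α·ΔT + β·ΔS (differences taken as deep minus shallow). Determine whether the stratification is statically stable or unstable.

unstable

ΔT = 25.7 − 22.4 = +3.3 K and ΔS = 40.18 − 39.40 = +0.78 psu (deep − shallow).
−αΔT = -7.92 × 10⁻⁴; βΔS = 6.006 × 10⁻⁴; sum Δρ/ρ₀ = -1.914 × 10⁻⁴.
Δρ/ρ₀ < 0, so Δρ < 0: deeper water is lighter → statically unstable; the column would overturn.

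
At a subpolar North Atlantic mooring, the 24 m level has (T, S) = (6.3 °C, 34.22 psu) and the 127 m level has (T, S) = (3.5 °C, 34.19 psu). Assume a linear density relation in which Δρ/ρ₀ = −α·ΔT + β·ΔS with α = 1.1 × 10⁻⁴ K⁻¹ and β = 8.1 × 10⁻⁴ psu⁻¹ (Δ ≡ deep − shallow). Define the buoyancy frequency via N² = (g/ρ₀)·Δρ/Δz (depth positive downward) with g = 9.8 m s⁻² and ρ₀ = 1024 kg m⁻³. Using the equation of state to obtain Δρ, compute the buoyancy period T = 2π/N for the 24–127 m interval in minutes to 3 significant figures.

ΔT = -2.8 K, ΔS = -0.03 psu (deep − shallow).
Δρ/ρ₀ = −αΔT + βΔS = 3.08 × 10⁻⁴ − 2.43 × 10⁻⁵ = 2.837 × 10⁻⁴, so Δρ ≈ 0.2905 kg m⁻³.
N² = (g/ρ₀)·Δρ/Δz = g·(Δρ/ρ₀)/Δz = 9.8 × 2.837 × 10⁻⁴ / 103 = 2.6993 × 10⁻⁵ s⁻².
N = √(2.6993 × 10⁻⁵) = 5.1955 × 10⁻³ rad s⁻¹ → T = 2π/N = 1.2094 × 10³ s = 20.157 min ≈ 20.2 min.

20.2 min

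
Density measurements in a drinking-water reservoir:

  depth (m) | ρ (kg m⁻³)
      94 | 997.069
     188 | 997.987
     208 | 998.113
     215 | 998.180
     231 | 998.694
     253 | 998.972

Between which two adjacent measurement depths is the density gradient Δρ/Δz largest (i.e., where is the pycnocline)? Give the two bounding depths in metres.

Compute the density gradient over each adjacent pair:
  94–188 m: Δρ/Δz = 0.918/94 = 9.8 × 10⁻³ kg m⁻⁴
  188–208 m: Δρ/Δz = 0.126/20 = 6.3 × 10⁻³ kg m⁻⁴
  208–215 m: Δρ/Δz = 0.067/7 = 9.6 × 10⁻³ kg m⁻⁴
  215–231 m: Δρ/Δz = 0.514/16 = 0.032 kg m⁻⁴
  231–253 m: Δρ/Δz = 0.278/22 = 0.013 kg m⁻⁴
The largest gradient is in the 215–231 m interval — the pycnocline.

215–231 m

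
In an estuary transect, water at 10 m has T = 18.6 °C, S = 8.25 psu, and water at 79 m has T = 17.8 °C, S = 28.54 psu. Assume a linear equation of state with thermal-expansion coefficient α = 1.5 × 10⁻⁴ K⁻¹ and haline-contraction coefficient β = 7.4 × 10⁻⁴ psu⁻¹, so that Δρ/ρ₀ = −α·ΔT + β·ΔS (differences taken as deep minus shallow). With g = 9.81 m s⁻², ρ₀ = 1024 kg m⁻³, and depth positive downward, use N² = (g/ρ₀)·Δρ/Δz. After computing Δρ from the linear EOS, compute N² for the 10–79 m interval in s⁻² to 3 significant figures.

ΔT = -0.8 K, ΔS = +20.29 psu (deep − shallow).
Δρ/ρ₀ = −αΔT + βΔS = 1.20 × 10⁻⁴ + 0.0150146 = 0.0151346, so Δρ ≈ 15.50 kg m⁻³.
N² = (g/ρ₀)·Δρ/Δz = g·(Δρ/ρ₀)/Δz = 9.81 × 0.0151346 / 69 = 2.1517 × 10⁻³ s⁻² ≈ 2.15 × 10⁻³ s⁻².

2.15 × 10⁻³ s⁻²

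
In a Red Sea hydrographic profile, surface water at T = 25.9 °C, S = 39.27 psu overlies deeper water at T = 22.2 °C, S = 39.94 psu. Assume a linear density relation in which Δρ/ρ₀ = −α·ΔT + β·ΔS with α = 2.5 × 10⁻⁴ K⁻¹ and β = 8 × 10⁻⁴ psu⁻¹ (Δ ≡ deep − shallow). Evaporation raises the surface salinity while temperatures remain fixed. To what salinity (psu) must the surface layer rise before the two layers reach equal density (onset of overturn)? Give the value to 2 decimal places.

41.10 psu

Neutral buoyancy requires −α(T_deep − T_surf) + β(S_deep − S_surf′) = 0.
S_surf′ = S_deep − (α/β)·ΔT = 39.94 − (2.5 × 10⁻⁴/8 × 10⁻⁴)·(-3.7) = 41.0962 psu.
Increase required: 41.0962 − 39.27 = 1.8262 psu.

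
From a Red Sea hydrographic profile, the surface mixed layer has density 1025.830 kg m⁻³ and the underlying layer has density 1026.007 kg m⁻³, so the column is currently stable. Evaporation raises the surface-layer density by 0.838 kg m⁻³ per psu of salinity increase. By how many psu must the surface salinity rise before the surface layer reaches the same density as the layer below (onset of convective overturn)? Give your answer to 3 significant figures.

Density deficit of the surface layer: 1026.007 − 1025.830 = 0.177 kg m⁻³.
Required change = 0.177 / 0.838 = 0.211 psu.

0.211 psu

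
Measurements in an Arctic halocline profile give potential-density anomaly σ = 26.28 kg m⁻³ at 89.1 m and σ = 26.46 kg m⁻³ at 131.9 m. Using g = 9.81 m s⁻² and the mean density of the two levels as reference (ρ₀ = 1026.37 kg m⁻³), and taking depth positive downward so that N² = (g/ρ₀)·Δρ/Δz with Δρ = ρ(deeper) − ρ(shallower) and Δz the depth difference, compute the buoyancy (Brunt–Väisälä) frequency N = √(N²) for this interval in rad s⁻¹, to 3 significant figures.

Δρ = 1026.46 − 1026.28 = 0.18 kg m⁻³ over Δz = 131.9 − 89.1 = 42.8 m.
N² = (9.81/1026.37) × (0.18/42.8) = 4.0197 × 10⁻⁵ s⁻².
N = √(4.0197 × 10⁻⁵) = 6.3401 × 10⁻³ rad s⁻¹ ≈ 6.34 × 10⁻³ rad s⁻¹.

6.34 × 10⁻³ rad s⁻¹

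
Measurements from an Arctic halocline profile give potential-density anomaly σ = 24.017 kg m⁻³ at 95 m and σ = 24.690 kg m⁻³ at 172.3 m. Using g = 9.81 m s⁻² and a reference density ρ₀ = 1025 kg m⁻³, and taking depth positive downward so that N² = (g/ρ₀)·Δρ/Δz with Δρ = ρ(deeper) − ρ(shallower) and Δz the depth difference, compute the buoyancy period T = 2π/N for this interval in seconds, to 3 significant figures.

Δρ = 1024.690 − 1024.017 = 0.673 kg m⁻³ over Δz = 172.3 − 95 = 77.3 m.
N² = (9.81/1025) × (0.673/77.3) = 8.3326 × 10⁻⁵ s⁻².
N = √(8.3326 × 10⁻⁵) = 9.1283 × 10⁻³ rad s⁻¹, so T = 2π/N = 688.32 s ≈ 688 s.

688 s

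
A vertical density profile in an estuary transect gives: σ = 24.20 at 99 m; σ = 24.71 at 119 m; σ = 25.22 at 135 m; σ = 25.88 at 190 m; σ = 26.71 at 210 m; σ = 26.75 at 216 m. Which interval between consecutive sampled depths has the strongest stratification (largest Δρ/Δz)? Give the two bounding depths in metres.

Compute the density gradient over each adjacent pair:
  99–119 m: Δρ/Δz = 0.51/20 = 0.026 kg m⁻⁴
  119–135 m: Δρ/Δz = 0.51/16 = 0.032 kg m⁻⁴
  135–190 m: Δρ/Δz = 0.66/55 = 0.012 kg m⁻⁴
  190–210 m: Δρ/Δz = 0.83/20 = 0.041 kg m⁻⁴
  210–216 m: Δρ/Δz = 0.04/6 = 6.7 × 10⁻³ kg m⁻⁴
The largest gradient is in the 190–210 m interval — the pycnocline.

190–210 m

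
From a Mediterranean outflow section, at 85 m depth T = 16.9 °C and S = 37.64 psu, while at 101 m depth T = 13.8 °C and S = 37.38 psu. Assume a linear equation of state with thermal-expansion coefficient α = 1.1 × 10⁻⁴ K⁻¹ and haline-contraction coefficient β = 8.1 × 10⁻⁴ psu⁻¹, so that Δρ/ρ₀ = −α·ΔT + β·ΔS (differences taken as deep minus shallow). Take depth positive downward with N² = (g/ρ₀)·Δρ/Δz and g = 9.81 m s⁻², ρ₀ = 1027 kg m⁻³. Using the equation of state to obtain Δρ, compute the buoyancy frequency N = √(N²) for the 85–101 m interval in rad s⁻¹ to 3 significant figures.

8.94 × 10⁻³ rad s⁻¹

ΔT = -3.1 K, ΔS = -0.26 psu (deep − shallow).
Δρ/ρ₀ = −αΔT + βΔS = 3.41 × 10⁻⁴ − 2.106 × 10⁻⁴ = 1.304 × 10⁻⁴, so Δρ ≈ 0.1339 kg m⁻³.
N² = (g/ρ₀)·Δρ/Δz = g·(Δρ/ρ₀)/Δz = 9.81 × 1.304 × 10⁻⁴ / 16 = 7.9952 × 10⁻⁵ s⁻².
N = √(7.9952 × 10⁻⁵) = 8.9416 × 10⁻³ rad s⁻¹ ≈ 8.94 × 10⁻³ rad s⁻¹.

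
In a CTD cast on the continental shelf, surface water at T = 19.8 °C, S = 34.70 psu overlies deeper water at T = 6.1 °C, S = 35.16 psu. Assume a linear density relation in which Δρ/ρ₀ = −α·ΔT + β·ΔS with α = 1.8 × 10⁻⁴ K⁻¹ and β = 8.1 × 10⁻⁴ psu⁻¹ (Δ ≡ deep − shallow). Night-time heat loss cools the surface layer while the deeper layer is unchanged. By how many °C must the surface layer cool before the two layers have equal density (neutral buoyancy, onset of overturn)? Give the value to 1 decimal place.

Neutral buoyancy requires Δρ = 0, i.e. −α(T_deep − T_surf′) + β(S_deep − S_surf) = 0.
T_surf′ = T_deep − (β/α)·ΔS = 6.1 − (8.1 × 10⁻⁴/1.8 × 10⁻⁴)·(+0.46) = 4.030 °C.
Cooling required: 19.8 − (4.030) = 15.770 °C.

15.8 °C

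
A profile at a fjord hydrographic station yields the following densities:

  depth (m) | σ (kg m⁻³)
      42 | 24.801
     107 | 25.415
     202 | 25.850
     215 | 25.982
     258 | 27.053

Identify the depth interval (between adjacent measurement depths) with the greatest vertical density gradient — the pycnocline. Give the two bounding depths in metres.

Compute the density gradient over each adjacent pair:
  42–107 m: Δρ/Δz = 0.614/65 = 9.4 × 10⁻³ kg m⁻⁴
  107–202 m: Δρ/Δz = 0.435/95 = 4.6 × 10⁻³ kg m⁻⁴
  202–215 m: Δρ/Δz = 0.132/13 = 0.010 kg m⁻⁴
  215–258 m: Δρ/Δz = 1.071/43 = 0.025 kg m⁻⁴
The largest gradient is in the 215–258 m interval — the pycnocline.

215–258 m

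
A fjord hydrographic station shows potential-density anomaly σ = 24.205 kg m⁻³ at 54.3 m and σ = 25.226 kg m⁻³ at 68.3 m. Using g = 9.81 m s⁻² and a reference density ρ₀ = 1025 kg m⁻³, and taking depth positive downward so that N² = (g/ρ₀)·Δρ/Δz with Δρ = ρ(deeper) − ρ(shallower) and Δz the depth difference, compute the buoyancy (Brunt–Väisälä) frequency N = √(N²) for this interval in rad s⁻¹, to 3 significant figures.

0.0264 rad s⁻¹

Δρ = 1025.226 − 1024.205 = 1.021 kg m⁻³ over Δz = 68.3 − 54.3 = 14 m.
N² = (9.81/1025) × (1.021/14) = 6.9798 × 10⁻⁴ s⁻².
N = √(6.9798 × 10⁻⁴) = 0.026419 rad s⁻¹ ≈ 0.0264 rad s⁻¹.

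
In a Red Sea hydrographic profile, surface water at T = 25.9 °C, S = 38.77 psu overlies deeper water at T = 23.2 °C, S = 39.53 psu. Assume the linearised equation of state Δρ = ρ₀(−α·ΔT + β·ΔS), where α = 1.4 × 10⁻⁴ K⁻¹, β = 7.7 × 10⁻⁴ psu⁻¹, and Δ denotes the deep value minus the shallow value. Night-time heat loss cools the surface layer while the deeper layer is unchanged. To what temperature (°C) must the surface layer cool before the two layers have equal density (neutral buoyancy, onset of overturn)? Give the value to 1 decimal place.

19.0 °C

Neutral buoyancy requires Δρ = 0, i.e. −α(T_deep − T_surf′) + β(S_deep − S_surf) = 0.
T_surf′ = T_deep − (β/α)·ΔS = 23.2 − (7.7 × 10⁻⁴/1.4 × 10⁻⁴)·(+0.76) = 19.020 °C.
Cooling required: 25.9 − (19.020) = 6.880 °C.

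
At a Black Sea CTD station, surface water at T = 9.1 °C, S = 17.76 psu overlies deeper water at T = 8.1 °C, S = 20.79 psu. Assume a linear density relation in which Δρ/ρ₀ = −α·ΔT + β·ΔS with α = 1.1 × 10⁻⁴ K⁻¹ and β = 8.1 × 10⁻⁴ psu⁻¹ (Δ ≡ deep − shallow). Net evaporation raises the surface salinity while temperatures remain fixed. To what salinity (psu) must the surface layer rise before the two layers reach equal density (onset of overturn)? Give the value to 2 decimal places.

Neutral buoyancy requires −α(T_deep − T_surf) + β(S_deep − S_surf′) = 0.
S_surf′ = S_deep − (α/β)·ΔT = 20.79 − (1.1 × 10⁻⁴/8.1 × 10⁻⁴)·(-1.0) = 20.9258 psu.
Increase required: 20.9258 − 17.76 = 3.1658 psu.

20.93 psu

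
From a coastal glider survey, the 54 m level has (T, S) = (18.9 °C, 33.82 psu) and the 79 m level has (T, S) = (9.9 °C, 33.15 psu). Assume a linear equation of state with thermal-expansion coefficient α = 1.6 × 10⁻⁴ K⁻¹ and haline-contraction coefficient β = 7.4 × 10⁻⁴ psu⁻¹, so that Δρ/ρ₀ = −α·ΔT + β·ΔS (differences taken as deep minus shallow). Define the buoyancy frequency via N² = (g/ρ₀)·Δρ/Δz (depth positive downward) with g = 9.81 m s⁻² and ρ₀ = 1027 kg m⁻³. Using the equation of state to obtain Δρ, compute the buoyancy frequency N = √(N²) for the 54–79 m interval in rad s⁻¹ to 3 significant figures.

0.0192 rad s⁻¹

ΔT = -9.0 K, ΔS = -0.67 psu (deep − shallow).
Δρ/ρ₀ = −αΔT + βΔS = 1.44 × 10⁻³ − 4.958 × 10⁻⁴ = 9.442 × 10⁻⁴, so Δρ ≈ 0.9697 kg m⁻³.
N² = (g/ρ₀)·Δρ/Δz = g·(Δρ/ρ₀)/Δz = 9.81 × 9.442 × 10⁻⁴ / 25 = 3.7050 × 10⁻⁴ s⁻².
N = √(3.7050 × 10⁻⁴) = 0.019248 rad s⁻¹ ≈ 0.0192 rad s⁻¹.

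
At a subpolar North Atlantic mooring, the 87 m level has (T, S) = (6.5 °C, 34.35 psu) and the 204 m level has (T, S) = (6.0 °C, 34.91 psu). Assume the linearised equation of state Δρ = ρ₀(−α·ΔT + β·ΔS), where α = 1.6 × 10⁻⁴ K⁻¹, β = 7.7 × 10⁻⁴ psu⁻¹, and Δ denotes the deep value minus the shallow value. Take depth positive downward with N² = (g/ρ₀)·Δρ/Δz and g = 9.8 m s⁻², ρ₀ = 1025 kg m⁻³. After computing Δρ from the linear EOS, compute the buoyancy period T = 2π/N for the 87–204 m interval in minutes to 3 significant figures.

ΔT = -0.5 K, ΔS = +0.56 psu (deep − shallow).
Δρ/ρ₀ = −αΔT + βΔS = 8.00 × 10⁻⁵ + 4.312 × 10⁻⁴ = 5.112 × 10⁻⁴, so Δρ ≈ 0.5240 kg m⁻³.
N² = (g/ρ₀)·Δρ/Δz = g·(Δρ/ρ₀)/Δz = 9.8 × 5.112 × 10⁻⁴ / 117 = 4.2818 × 10⁻⁵ s⁻².
N = √(4.2818 × 10⁻⁵) = 6.5435 × 10⁻³ rad s⁻¹ → T = 2π/N = 960.22 s = 16.004 min ≈ 16.0 min.

16.0 min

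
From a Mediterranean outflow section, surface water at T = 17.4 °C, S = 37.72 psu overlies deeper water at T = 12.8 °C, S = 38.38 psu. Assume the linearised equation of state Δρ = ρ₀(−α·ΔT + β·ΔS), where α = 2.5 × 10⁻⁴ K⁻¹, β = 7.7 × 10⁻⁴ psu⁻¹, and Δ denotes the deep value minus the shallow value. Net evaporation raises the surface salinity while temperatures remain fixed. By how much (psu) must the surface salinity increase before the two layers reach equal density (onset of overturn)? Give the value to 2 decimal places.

2.15 psu

Neutral buoyancy requires −α(T_deep − T_surf) + β(S_deep − S_surf′) = 0.
S_surf′ = S_deep − (α/β)·ΔT = 38.38 − (2.5 × 10⁻⁴/7.7 × 10⁻⁴)·(-4.6) = 39.8735 psu.
Increase required: 39.8735 − 37.72 = 2.1535 psu.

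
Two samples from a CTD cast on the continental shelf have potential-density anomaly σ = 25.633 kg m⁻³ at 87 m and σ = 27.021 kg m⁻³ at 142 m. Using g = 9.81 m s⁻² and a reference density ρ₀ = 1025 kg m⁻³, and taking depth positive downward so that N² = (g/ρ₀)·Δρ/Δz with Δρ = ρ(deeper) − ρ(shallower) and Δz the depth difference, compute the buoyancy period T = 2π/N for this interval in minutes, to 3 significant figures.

Δρ = 1027.021 − 1025.633 = 1.388 kg m⁻³ over Δz = 142 − 87 = 55 m.
N² = (9.81/1025) × (1.388/55) = 2.4153 × 10⁻⁴ s⁻².
N = √(2.4153 × 10⁻⁴) = 0.015541 rad s⁻¹, so T = 2π/N = 404.30 s = 6.7383 min ≈ 6.74 min.

6.74 min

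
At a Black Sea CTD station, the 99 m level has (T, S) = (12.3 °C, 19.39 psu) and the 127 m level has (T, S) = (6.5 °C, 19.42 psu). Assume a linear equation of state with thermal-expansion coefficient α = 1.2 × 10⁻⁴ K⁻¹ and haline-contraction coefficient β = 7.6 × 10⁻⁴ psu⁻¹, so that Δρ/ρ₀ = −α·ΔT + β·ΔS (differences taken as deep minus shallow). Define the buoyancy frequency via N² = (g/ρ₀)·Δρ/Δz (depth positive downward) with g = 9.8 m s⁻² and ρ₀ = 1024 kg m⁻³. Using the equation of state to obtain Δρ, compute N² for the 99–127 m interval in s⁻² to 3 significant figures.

2.52 × 10⁻⁴ s⁻²

ΔT = -5.8 K, ΔS = +0.03 psu (deep − shallow).
Δρ/ρ₀ = −αΔT + βΔS = 6.96 × 10⁻⁴ + 2.28 × 10⁻⁵ = 7.188 × 10⁻⁴, so Δρ ≈ 0.7361 kg m⁻³.
N² = (g/ρ₀)·Δρ/Δz = g·(Δρ/ρ₀)/Δz = 9.8 × 7.188 × 10⁻⁴ / 28 = 2.5158 × 10⁻⁴ s⁻² ≈ 2.52 × 10⁻⁴ s⁻².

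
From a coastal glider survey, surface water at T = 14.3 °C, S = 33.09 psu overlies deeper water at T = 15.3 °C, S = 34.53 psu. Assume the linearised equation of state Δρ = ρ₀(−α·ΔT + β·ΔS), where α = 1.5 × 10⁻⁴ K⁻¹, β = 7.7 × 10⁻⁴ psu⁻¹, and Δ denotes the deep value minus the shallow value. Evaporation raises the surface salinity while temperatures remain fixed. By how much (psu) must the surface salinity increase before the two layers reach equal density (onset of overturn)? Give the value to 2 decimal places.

Neutral buoyancy requires −α(T_deep − T_surf) + β(S_deep − S_surf′) = 0.
S_surf′ = S_deep − (α/β)·ΔT = 34.53 − (1.5 × 10⁻⁴/7.7 × 10⁻⁴)·(+1.0) = 34.3352 psu.
Increase required: 34.3352 − 33.09 = 1.2452 psu.

1.25 psu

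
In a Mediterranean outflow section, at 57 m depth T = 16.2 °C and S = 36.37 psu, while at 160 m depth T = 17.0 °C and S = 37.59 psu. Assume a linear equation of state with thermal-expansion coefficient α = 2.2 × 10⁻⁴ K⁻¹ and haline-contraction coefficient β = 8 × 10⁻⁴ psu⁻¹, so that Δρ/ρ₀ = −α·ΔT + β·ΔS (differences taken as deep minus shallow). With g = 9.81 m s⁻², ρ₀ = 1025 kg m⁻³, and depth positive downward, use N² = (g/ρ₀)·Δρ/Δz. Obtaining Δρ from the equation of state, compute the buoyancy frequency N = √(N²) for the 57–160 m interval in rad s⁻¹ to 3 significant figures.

8.73 × 10⁻³ rad s⁻¹

ΔT = +0.8 K, ΔS = +1.22 psu (deep − shallow).
Δρ/ρ₀ = −αΔT + βΔS = -1.76 × 10⁻⁴ + 9.76 × 10⁻⁴ = 8.00 × 10⁻⁴, so Δρ ≈ 0.8200 kg m⁻³.
N² = (g/ρ₀)·Δρ/Δz = g·(Δρ/ρ₀)/Δz = 9.81 × 8.00 × 10⁻⁴ / 103 = 7.6194 × 10⁻⁵ s⁻².
N = √(7.6194 × 10⁻⁵) = 8.7289 × 10⁻³ rad s⁻¹ ≈ 8.73 × 10⁻³ rad s⁻¹.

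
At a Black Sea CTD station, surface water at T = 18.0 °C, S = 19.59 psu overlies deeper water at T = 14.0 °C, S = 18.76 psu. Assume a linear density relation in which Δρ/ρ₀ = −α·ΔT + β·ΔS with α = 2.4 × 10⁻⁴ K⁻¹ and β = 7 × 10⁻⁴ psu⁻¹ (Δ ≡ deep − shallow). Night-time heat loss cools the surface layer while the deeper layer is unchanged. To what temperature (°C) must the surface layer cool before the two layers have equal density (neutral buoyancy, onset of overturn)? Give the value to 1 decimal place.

16.4 °C

Neutral buoyancy requires Δρ = 0, i.e. −α(T_deep − T_surf′) + β(S_deep − S_surf) = 0.
T_surf′ = T_deep − (β/α)·ΔS = 14.0 − (7 × 10⁻⁴/2.4 × 10⁻⁴)·(-0.83) = 16.421 °C.
Cooling required: 18.0 − (16.421) = 1.579 °C.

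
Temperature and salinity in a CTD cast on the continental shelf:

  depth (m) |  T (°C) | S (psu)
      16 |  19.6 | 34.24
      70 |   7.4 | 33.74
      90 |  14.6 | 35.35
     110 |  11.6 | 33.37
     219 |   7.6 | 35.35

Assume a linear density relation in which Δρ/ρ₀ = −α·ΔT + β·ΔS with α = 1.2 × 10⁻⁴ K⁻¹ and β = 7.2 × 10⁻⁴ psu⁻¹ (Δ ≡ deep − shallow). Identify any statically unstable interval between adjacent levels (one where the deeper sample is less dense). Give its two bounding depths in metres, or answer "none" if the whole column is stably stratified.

90–110 m

Evaluate Δρ/ρ₀ = −αΔT + βΔS across each adjacent pair:
  16–70 m: −αΔT+βΔS = −(1.2 × 10⁻⁴)(-12.2)+(7.2 × 10⁻⁴)(-0.50) = 1.1 × 10⁻³ → stable
  70–90 m: −αΔT+βΔS = −(1.2 × 10⁻⁴)(+7.2)+(7.2 × 10⁻⁴)(+1.61) = 3.0 × 10⁻⁴ → stable
  90–110 m: −αΔT+βΔS = −(1.2 × 10⁻⁴)(-3.0)+(7.2 × 10⁻⁴)(-1.98) = -1.1 × 10⁻³ → UNSTABLE
  110–219 m: −αΔT+βΔS = −(1.2 × 10⁻⁴)(-4.0)+(7.2 × 10⁻⁴)(+1.98) = 1.9 × 10⁻³ → stable
The 90–110 m interval has Δρ < 0: lighter water underlies denser water.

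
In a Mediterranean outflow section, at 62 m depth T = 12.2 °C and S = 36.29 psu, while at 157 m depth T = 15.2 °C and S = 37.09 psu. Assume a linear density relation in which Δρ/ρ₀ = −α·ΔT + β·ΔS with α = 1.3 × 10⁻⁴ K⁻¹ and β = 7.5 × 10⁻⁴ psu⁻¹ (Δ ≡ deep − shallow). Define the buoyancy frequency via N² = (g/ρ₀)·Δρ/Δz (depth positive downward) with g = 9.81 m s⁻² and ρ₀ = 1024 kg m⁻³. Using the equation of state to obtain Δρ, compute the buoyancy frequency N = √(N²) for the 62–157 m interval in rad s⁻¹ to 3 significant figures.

ΔT = +3.0 K, ΔS = +0.80 psu (deep − shallow).
Δρ/ρ₀ = −αΔT + βΔS = -3.90 × 10⁻⁴ + 6.00 × 10⁻⁴ = 2.10 × 10⁻⁴, so Δρ ≈ 0.2150 kg m⁻³.
N² = (g/ρ₀)·Δρ/Δz = g·(Δρ/ρ₀)/Δz = 9.81 × 2.10 × 10⁻⁴ / 95 = 2.1685 × 10⁻⁵ s⁻².
N = √(2.1685 × 10⁻⁵) = 4.6567 × 10⁻³ rad s⁻¹ ≈ 4.66 × 10⁻³ rad s⁻¹.

4.66 × 10⁻³ rad s⁻¹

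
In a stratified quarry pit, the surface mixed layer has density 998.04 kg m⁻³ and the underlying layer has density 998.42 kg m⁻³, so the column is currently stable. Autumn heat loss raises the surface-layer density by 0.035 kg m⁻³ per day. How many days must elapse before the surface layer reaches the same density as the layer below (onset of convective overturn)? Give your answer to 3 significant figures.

10.9 days

Density deficit of the surface layer: 998.42 − 998.04 = 0.38 kg m⁻³.
Required change = 0.38 / 0.035 = 10.9 days.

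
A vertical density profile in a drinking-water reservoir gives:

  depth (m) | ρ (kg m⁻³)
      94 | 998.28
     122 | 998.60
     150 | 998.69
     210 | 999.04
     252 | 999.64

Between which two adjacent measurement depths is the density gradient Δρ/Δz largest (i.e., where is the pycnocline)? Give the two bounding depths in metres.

Compute the density gradient over each adjacent pair:
  94–122 m: Δρ/Δz = 0.32/28 = 0.011 kg m⁻⁴
  122–150 m: Δρ/Δz = 0.09/28 = 3.2 × 10⁻³ kg m⁻⁴
  150–210 m: Δρ/Δz = 0.35/60 = 5.8 × 10⁻³ kg m⁻⁴
  210–252 m: Δρ/Δz = 0.60/42 = 0.014 kg m⁻⁴
The largest gradient is in the 210–252 m interval — the pycnocline.

210–252 m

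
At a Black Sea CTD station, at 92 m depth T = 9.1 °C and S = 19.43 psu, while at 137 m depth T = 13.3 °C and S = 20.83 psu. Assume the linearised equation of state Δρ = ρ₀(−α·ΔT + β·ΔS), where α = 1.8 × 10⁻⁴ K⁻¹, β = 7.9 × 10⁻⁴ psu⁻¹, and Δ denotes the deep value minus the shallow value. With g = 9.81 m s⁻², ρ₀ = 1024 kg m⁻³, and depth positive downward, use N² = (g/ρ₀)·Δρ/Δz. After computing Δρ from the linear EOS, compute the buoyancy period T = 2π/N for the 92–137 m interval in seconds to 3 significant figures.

ΔT = +4.2 K, ΔS = +1.40 psu (deep − shallow).
Δρ/ρ₀ = −αΔT + βΔS = -7.56 × 10⁻⁴ + 1.106 × 10⁻³ = 3.50 × 10⁻⁴, so Δρ ≈ 0.3584 kg m⁻³.
N² = (g/ρ₀)·Δρ/Δz = g·(Δρ/ρ₀)/Δz = 9.81 × 3.50 × 10⁻⁴ / 45 = 7.6300 × 10⁻⁵ s⁻².
N = √(7.6300 × 10⁻⁵) = 8.7350 × 10⁻³ rad s⁻¹ → T = 2π/N = 719.31 s ≈ 719 s.

719 s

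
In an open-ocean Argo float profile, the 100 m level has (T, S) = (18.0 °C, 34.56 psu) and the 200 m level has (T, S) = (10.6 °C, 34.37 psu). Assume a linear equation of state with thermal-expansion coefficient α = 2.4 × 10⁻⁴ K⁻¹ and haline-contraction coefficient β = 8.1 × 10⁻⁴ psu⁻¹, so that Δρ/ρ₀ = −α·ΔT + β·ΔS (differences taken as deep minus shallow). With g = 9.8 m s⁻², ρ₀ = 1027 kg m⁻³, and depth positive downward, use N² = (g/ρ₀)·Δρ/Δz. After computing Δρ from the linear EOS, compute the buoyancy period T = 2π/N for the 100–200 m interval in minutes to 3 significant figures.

ΔT = -7.4 K, ΔS = -0.19 psu (deep − shallow).
Δρ/ρ₀ = −αΔT + βΔS = 1.776 × 10⁻³ − 1.539 × 10⁻⁴ = 1.6221 × 10⁻³, so Δρ ≈ 1.666 kg m⁻³.
N² = (g/ρ₀)·Δρ/Δz = g·(Δρ/ρ₀)/Δz = 9.8 × 1.6221 × 10⁻³ / 100 = 1.5897 × 10⁻⁴ s⁻².
N = √(1.5897 × 10⁻⁴) = 0.012608 rad s⁻¹ → T = 2π/N = 498.35 s = 8.3058 min ≈ 8.31 min.

8.31 min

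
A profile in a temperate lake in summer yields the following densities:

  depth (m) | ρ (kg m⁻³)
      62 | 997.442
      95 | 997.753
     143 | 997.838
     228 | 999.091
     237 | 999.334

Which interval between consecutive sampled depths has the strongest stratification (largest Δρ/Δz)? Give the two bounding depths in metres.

Compute the density gradient over each adjacent pair:
  62–95 m: Δρ/Δz = 0.311/33 = 9.4 × 10⁻³ kg m⁻⁴
  95–143 m: Δρ/Δz = 0.085/48 = 1.8 × 10⁻³ kg m⁻⁴
  143–228 m: Δρ/Δz = 1.253/85 = 0.015 kg m⁻⁴
  228–237 m: Δρ/Δz = 0.243/9 = 0.027 kg m⁻⁴
The largest gradient is in the 228–237 m interval — the pycnocline.

228–237 m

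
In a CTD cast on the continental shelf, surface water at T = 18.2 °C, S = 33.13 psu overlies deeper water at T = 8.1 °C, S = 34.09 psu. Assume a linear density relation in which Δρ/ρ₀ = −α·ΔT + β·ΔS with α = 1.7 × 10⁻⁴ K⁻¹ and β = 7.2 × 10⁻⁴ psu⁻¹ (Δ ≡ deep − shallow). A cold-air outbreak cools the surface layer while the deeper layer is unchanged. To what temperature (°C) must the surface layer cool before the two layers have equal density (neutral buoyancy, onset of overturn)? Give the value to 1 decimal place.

4.0 °C

Neutral buoyancy requires Δρ = 0, i.e. −α(T_deep − T_surf′) + β(S_deep − S_surf) = 0.
T_surf′ = T_deep − (β/α)·ΔS = 8.1 − (7.2 × 10⁻⁴/1.7 × 10⁻⁴)·(+0.96) = 4.034 °C.
Cooling required: 18.2 − (4.034) = 14.166 °C.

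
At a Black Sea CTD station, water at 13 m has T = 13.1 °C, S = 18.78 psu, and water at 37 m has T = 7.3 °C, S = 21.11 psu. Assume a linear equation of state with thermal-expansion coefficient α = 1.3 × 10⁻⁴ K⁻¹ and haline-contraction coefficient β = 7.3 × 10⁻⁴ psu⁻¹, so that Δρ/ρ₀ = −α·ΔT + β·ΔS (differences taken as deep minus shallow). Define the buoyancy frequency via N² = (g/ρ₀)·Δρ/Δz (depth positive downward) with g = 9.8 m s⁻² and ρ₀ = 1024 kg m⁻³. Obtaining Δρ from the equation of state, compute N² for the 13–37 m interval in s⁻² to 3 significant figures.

ΔT = -5.8 K, ΔS = +2.33 psu (deep − shallow).
Δρ/ρ₀ = −αΔT + βΔS = 7.54 × 10⁻⁴ + 1.7009 × 10⁻³ = 2.4549 × 10⁻³, so Δρ ≈ 2.514 kg m⁻³.
N² = (g/ρ₀)·Δρ/Δz = g·(Δρ/ρ₀)/Δz = 9.8 × 2.4549 × 10⁻³ / 24 = 1.0024 × 10⁻³ s⁻² ≈ 1.00 × 10⁻³ s⁻².

1.00 × 10⁻³ s⁻²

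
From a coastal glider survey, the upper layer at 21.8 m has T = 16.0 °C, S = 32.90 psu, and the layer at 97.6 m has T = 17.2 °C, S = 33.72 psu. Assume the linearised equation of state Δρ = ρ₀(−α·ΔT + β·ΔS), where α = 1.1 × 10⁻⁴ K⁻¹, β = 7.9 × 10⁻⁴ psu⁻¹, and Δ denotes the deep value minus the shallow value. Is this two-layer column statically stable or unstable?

ΔT = 17.2 − 16.0 = +1.2 K and ΔS = 33.72 − 32.90 = +0.82 psu (deep − shallow).
−αΔT = -1.32 × 10⁻⁴; βΔS = 6.478 × 10⁻⁴; sum Δρ/ρ₀ = 5.158 × 10⁻⁴.
Δρ/ρ₀ > 0, so Δρ > 0: deeper water is denser → statically stable.

stable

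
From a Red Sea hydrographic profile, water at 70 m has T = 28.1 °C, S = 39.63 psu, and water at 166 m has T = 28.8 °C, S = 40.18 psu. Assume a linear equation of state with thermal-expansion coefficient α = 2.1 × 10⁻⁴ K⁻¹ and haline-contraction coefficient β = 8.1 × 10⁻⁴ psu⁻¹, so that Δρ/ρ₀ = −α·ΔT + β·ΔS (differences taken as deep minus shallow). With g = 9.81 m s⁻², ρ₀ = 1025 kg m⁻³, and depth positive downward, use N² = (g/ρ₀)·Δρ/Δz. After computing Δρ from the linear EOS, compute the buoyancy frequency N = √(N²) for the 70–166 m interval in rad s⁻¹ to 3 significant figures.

ΔT = +0.7 K, ΔS = +0.55 psu (deep − shallow).
Δρ/ρ₀ = −αΔT + βΔS = -1.47 × 10⁻⁴ + 4.455 × 10⁻⁴ = 2.985 × 10⁻⁴, so Δρ ≈ 0.3060 kg m⁻³.
N² = (g/ρ₀)·Δρ/Δz = g·(Δρ/ρ₀)/Δz = 9.81 × 2.985 × 10⁻⁴ / 96 = 3.0503 × 10⁻⁵ s⁻².
N = √(3.0503 × 10⁻⁵) = 5.5230 × 10⁻³ rad s⁻¹ ≈ 5.52 × 10⁻³ rad s⁻¹.

5.52 × 10⁻³ rad s⁻¹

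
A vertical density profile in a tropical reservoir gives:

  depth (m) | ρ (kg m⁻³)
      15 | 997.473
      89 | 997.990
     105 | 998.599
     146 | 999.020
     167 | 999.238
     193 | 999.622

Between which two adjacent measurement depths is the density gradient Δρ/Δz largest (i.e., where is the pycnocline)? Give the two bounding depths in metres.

Compute the density gradient over each adjacent pair:
  15–89 m: Δρ/Δz = 0.517/74 = 7.0 × 10⁻³ kg m⁻⁴
  89–105 m: Δρ/Δz = 0.609/16 = 0.038 kg m⁻⁴
  105–146 m: Δρ/Δz = 0.421/41 = 0.010 kg m⁻⁴
  146–167 m: Δρ/Δz = 0.218/21 = 0.010 kg m⁻⁴
  167–193 m: Δρ/Δz = 0.384/26 = 0.015 kg m⁻⁴
The largest gradient is in the 89–105 m interval — the pycnocline.

89–105 m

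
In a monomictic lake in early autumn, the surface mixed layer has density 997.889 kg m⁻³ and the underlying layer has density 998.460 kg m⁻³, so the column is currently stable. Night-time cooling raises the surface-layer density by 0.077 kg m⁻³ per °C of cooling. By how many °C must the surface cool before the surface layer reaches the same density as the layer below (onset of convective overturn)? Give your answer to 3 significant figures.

7.42 °C

Density deficit of the surface layer: 998.460 − 997.889 = 0.571 kg m⁻³.
Required change = 0.571 / 0.077 = 7.42 °C.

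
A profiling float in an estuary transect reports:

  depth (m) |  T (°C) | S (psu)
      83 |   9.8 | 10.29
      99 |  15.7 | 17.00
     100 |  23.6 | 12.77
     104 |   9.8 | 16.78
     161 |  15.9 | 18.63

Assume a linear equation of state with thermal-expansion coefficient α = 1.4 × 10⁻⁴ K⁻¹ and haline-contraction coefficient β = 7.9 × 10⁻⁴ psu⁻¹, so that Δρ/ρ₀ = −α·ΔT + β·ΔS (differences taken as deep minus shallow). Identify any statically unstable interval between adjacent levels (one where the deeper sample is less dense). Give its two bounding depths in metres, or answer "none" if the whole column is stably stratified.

99–100 m

Evaluate Δρ/ρ₀ = −αΔT + βΔS across each adjacent pair:
  83–99 m: −αΔT+βΔS = −(1.4 × 10⁻⁴)(+5.9)+(7.9 × 10⁻⁴)(+6.71) = 4.5 × 10⁻³ → stable
  99–100 m: −αΔT+βΔS = −(1.4 × 10⁻⁴)(+7.9)+(7.9 × 10⁻⁴)(-4.23) = -4.4 × 10⁻³ → UNSTABLE
  100–104 m: −αΔT+βΔS = −(1.4 × 10⁻⁴)(-13.8)+(7.9 × 10⁻⁴)(+4.01) = 5.1 × 10⁻³ → stable
  104–161 m: −αΔT+βΔS = −(1.4 × 10⁻⁴)(+6.1)+(7.9 × 10⁻⁴)(+1.85) = 6.1 × 10⁻⁴ → stable
The 99–100 m interval has Δρ < 0: lighter water underlies denser water.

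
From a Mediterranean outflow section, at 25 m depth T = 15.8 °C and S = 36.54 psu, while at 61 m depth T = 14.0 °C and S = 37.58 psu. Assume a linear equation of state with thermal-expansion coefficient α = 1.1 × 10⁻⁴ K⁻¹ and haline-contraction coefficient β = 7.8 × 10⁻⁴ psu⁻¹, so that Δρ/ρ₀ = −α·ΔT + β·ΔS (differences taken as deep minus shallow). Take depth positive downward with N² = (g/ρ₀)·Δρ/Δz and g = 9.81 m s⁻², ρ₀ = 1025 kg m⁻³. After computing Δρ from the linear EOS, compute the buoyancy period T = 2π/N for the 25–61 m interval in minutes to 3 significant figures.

ΔT = -1.8 K, ΔS = +1.04 psu (deep − shallow).
Δρ/ρ₀ = −αΔT + βΔS = 1.98 × 10⁻⁴ + 8.112 × 10⁻⁴ = 1.0092 × 10⁻³, so Δρ ≈ 1.034 kg m⁻³.
N² = (g/ρ₀)·Δρ/Δz = g·(Δρ/ρ₀)/Δz = 9.81 × 1.0092 × 10⁻³ / 36 = 2.7501 × 10⁻⁴ s⁻².
N = √(2.7501 × 10⁻⁴) = 0.016583 rad s⁻¹ → T = 2π/N = 378.89 s = 6.3148 min ≈ 6.31 min.

6.31 min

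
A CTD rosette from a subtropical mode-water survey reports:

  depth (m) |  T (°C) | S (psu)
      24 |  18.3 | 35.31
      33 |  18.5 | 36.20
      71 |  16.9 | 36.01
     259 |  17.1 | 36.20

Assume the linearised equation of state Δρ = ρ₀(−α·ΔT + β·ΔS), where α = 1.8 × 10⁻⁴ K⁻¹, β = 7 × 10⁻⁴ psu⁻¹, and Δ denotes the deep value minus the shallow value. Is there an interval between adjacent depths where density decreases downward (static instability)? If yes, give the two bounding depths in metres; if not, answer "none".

none

Evaluate Δρ/ρ₀ = −αΔT + βΔS across each adjacent pair:
  24–33 m: −αΔT+βΔS = −(1.8 × 10⁻⁴)(+0.2)+(7 × 10⁻⁴)(+0.89) = 5.9 × 10⁻⁴ → stable
  33–71 m: −αΔT+βΔS = −(1.8 × 10⁻⁴)(-1.6)+(7 × 10⁻⁴)(-0.19) = 1.5 × 10⁻⁴ → stable
  71–259 m: −αΔT+βΔS = −(1.8 × 10⁻⁴)(+0.2)+(7 × 10⁻⁴)(+0.19) = 9.7 × 10⁻⁵ → stable
Every interval has Δρ > 0: the column is stably stratified throughout.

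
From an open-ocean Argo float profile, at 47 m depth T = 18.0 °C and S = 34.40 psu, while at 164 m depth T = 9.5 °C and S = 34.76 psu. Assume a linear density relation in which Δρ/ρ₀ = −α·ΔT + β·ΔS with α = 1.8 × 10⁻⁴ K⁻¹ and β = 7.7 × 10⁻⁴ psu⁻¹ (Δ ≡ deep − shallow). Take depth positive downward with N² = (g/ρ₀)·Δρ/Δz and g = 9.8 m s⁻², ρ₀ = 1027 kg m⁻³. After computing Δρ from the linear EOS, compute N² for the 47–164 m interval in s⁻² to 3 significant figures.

1.51 × 10⁻⁴ s⁻²

ΔT = -8.5 K, ΔS = +0.36 psu (deep − shallow).
Δρ/ρ₀ = −αΔT + βΔS = 1.53 × 10⁻³ + 2.772 × 10⁻⁴ = 1.8072 × 10⁻³, so Δρ ≈ 1.856 kg m⁻³.
N² = (g/ρ₀)·Δρ/Δz = g·(Δρ/ρ₀)/Δz = 9.8 × 1.8072 × 10⁻³ / 117 = 1.5137 × 10⁻⁴ s⁻² ≈ 1.51 × 10⁻⁴ s⁻².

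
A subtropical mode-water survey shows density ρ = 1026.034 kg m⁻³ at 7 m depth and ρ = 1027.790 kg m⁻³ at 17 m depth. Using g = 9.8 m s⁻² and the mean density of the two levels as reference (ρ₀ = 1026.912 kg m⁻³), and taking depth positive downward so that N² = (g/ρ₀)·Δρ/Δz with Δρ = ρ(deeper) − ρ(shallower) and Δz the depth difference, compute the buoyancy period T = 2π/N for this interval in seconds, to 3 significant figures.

Δρ = 1027.790 − 1026.034 = 1.756 kg m⁻³ over Δz = 17 − 7 = 10 m.
N² = (9.8/1026.912) × (1.756/10) = 1.6758 × 10⁻³ s⁻².
N = √(1.6758 × 10⁻³) = 0.040937 rad s⁻¹, so T = 2π/N = 153.48 s ≈ 153 s.
Since Δρ > 0 the layer is stably stratified.

153 s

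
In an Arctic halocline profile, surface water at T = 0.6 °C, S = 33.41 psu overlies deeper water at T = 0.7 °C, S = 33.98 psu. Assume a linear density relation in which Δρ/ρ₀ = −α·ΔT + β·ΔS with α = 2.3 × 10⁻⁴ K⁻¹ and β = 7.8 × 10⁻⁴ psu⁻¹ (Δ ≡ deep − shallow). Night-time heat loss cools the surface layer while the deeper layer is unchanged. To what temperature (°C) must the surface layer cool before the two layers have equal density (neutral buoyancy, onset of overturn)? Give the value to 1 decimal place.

-1.2 °C

Neutral buoyancy requires Δρ = 0, i.e. −α(T_deep − T_surf′) + β(S_deep − S_surf) = 0.
T_surf′ = T_deep − (β/α)·ΔS = 0.7 − (7.8 × 10⁻⁴/2.3 × 10⁻⁴)·(+0.57) = -1.233 °C.
Cooling required: 0.6 − (-1.233) = 1.833 °C.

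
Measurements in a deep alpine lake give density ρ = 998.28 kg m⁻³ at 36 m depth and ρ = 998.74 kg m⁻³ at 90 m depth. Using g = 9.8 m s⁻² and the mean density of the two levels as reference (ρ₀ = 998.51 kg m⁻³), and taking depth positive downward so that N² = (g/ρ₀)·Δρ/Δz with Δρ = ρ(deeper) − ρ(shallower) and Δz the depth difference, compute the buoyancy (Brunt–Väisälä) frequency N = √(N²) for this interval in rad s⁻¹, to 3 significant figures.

9.14 × 10⁻³ rad s⁻¹

Δρ = 998.74 − 998.28 = 0.46 kg m⁻³ over Δz = 90 − 36 = 54 m.
N² = (9.8/998.51) × (0.46/54) = 8.3606 × 10⁻⁵ s⁻².
N = √(8.3606 × 10⁻⁵) = 9.1436 × 10⁻³ rad s⁻¹ ≈ 9.14 × 10⁻³ rad s⁻¹.
N² > 0, so the interval is statically stable.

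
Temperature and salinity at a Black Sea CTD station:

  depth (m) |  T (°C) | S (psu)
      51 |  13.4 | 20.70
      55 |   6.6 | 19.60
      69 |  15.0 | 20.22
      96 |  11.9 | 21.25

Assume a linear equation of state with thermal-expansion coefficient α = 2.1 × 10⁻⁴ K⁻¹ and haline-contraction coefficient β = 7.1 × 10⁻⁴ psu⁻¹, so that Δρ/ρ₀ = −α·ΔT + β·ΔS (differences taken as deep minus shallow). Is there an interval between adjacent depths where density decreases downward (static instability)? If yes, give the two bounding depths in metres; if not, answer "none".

Evaluate Δρ/ρ₀ = −αΔT + βΔS across each adjacent pair:
  51–55 m: −αΔT+βΔS = −(2.1 × 10⁻⁴)(-6.8)+(7.1 × 10⁻⁴)(-1.10) = 6.5 × 10⁻⁴ → stable
  55–69 m: −αΔT+βΔS = −(2.1 × 10⁻⁴)(+8.4)+(7.1 × 10⁻⁴)(+0.62) = -1.3 × 10⁻³ → UNSTABLE
  69–96 m: −αΔT+βΔS = −(2.1 × 10⁻⁴)(-3.1)+(7.1 × 10⁻⁴)(+1.03) = 1.4 × 10⁻³ → stable
The 55–69 m interval has Δρ < 0: lighter water underlies denser water.

55–69 m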